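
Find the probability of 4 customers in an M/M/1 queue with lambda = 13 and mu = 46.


rho = 13/46; P(n) = (1-rho)*rho^n = (1-13/46)*(13/46)^4 = 0.0046

0.0046


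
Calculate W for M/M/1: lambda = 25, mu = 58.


W = 1/(mu - lambda) = 1/(58 - 25) = 0.0303 hours

0.0303 hours


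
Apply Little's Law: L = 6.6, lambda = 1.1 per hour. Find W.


W = L / lambda = 6.6 / 1.1 = 6.0 hours

6.0 hours


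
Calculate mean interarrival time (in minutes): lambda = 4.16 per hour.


Mean interarrival time = 60/lambda = 60/4.16 = 14.42 minutes

14.42 minutes


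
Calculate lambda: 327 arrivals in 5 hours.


lambda = total arrivals / time = 327 / 5 = 65.4 per hour

65.4 per hour


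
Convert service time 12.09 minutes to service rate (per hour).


mu = 60 / avg_service_time = 60 / 12.09 = 4.96 per hour

4.96 per hour


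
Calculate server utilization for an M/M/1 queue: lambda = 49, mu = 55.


rho = lambda/mu = 49/55 = 0.8909

0.8909


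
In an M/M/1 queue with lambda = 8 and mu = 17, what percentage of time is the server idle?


Idle fraction = (1 - rho) * 100 = (1 - 8/17) * 100 = 52.9%

52.9%


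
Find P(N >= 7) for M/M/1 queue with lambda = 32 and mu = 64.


P(N >= 7) = rho^7 = (32/64)^7 = 0.0078

0.0078


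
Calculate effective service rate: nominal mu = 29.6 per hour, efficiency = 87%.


Effective rate = mu * efficiency = 29.6 * 0.87 = 25.75 per hour

25.75 per hour


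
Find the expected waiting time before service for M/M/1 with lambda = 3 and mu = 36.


rho = 3/36; Wq = rho/(mu - lambda) = 0.0025 hours

0.0025 hours


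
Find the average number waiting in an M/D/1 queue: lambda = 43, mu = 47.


M/D/1: Lq = rho^2 / (2*(1-rho)) where rho = 43/47; Lq = 4.92

4.92


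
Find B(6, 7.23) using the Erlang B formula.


B(N,A) = (A^N/N!) / sum(A^k/k!, k=0..N) with N=6, A=7.23 = 0.3455

0.3455


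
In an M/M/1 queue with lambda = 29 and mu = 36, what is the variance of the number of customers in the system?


rho = 29/36; Var(N) = rho/(1-rho)^2 = 21.31

21.31


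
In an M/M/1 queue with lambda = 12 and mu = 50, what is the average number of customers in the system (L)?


rho = 12/50; L = rho/(1-rho) = 0.32

0.32


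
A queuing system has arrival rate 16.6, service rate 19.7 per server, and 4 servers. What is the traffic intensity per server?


rho = lambda / (c * mu) = 16.6 / (4 * 19.7) = 0.2107

0.2107


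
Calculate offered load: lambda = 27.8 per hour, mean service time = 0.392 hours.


Offered load a = lambda * E[S] = 27.8 * 0.392 = 10.9 Erlangs

10.9 Erlangs


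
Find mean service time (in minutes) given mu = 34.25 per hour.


Mean service time = 60/mu = 60/34.25 = 1.75 minutes

1.75 minutes


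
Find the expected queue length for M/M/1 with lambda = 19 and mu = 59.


rho = 19/59; Lq = rho^2/(1-rho) = 0.15

0.15


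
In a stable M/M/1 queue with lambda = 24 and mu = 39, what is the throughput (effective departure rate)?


For a stable queue (lambda < mu), throughput = lambda = 24 per hour

24 per hour


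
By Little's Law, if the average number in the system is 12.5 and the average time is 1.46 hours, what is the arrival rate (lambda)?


lambda = L / W = 12.5 / 1.46 = 8.56 per hour

8.56 per hour


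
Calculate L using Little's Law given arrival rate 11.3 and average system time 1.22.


L = lambda * W = 11.3 * 1.22 = 13.79

13.79


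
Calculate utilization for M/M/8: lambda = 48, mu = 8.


rho = lambda/(c*mu) = 48/(8*8) = 0.75

0.75


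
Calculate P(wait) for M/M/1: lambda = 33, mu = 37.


P(wait) = rho = lambda/mu = 33/37 = 0.8919

0.8919


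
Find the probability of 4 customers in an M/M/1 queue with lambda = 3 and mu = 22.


rho = 3/22; P(n) = (1-rho)*rho^n = (1-3/22)*(3/22)^4 = 0.0003

0.0003


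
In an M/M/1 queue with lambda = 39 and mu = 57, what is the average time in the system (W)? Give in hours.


W = 1/(mu - lambda) = 1/(57 - 39) = 0.0556 hours

0.0556 hours


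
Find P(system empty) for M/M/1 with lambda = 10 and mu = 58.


P0 = 1 - rho = 1 - 10/58 = 0.8276

0.8276


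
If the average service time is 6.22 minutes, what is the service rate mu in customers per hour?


mu = 60 / avg_service_time = 60 / 6.22 = 9.65 per hour

9.65 per hour


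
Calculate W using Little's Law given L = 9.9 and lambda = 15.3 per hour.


W = L / lambda = 9.9 / 15.3 = 0.6471 hours

0.6471 hours


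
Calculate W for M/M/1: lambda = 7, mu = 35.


W = 1/(mu - lambda) = 1/(35 - 7) = 0.0357 hours

0.0357 hours


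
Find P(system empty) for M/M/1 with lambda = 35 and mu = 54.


P0 = 1 - rho = 1 - 35/54 = 0.3519

0.3519


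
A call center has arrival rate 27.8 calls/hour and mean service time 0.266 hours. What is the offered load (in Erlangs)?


Offered load a = lambda * E[S] = 27.8 * 0.266 = 7.39 Erlangs

7.39 Erlangs


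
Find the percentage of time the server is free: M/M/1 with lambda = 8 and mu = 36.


Idle fraction = (1 - rho) * 100 = (1 - 8/36) * 100 = 77.8%

77.8%


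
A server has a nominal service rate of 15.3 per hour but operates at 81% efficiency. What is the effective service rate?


Effective rate = mu * efficiency = 15.3 * 0.81 = 12.39 per hour

12.39 per hour


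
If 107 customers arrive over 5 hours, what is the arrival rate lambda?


lambda = total arrivals / time = 107 / 5 = 21.4 per hour

21.4 per hour


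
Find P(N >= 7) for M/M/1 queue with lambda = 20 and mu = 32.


P(N >= 7) = rho^7 = (20/32)^7 = 0.0373

0.0373


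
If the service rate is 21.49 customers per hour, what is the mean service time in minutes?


Mean service time = 60/mu = 60/21.49 = 2.79 minutes

2.79 minutes


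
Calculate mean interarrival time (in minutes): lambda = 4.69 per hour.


Mean interarrival time = 60/lambda = 60/4.69 = 12.79 minutes

12.79 minutes


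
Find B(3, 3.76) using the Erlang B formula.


B(N,A) = (A^N/N!) / sum(A^k/k!, k=0..N) with N=3, A=3.76 = 0.4282

0.4282


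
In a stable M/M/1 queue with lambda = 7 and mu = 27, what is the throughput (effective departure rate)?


For a stable queue (lambda < mu), throughput = lambda = 7 per hour

7 per hour


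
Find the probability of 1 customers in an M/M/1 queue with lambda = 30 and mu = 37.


rho = 30/37; P(n) = (1-rho)*rho^n = (1-30/37)*(30/37)^1 = 0.1534

0.1534


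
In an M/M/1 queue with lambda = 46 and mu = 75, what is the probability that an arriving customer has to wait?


P(wait) = rho = lambda/mu = 46/75 = 0.6133

0.6133


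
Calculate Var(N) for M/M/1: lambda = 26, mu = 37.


rho = 26/37; Var(N) = rho/(1-rho)^2 = 7.95

7.95


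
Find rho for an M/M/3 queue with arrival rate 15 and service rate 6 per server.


rho = lambda/(c*mu) = 15/(3*6) = 0.8333

0.8333


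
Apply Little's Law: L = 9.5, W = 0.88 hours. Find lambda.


lambda = L / W = 9.5 / 0.88 = 10.8 per hour

10.8 per hour


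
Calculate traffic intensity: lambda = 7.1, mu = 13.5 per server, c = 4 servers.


rho = lambda / (c * mu) = 7.1 / (4 * 13.5) = 0.1315

0.1315


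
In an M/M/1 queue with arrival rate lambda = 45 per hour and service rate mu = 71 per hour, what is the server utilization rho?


rho = lambda/mu = 45/71 = 0.6338

0.6338


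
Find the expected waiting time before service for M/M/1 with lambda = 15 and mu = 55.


rho = 15/55; Wq = rho/(mu - lambda) = 0.0068 hours

0.0068 hours


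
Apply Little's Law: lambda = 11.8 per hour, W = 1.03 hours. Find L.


L = lambda * W = 11.8 * 1.03 = 12.15

12.15


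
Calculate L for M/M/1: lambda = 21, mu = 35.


rho = 21/35; L = rho/(1-rho) = 1.5

1.5


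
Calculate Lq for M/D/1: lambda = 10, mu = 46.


M/D/1: Lq = rho^2 / (2*(1-rho)) where rho = 10/46; Lq = 0.03

0.03


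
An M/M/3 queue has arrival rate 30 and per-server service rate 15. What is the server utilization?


rho = lambda/(c*mu) = 30/(3*15) = 0.6667

0.6667


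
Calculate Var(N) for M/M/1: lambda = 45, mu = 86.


rho = 45/86; Var(N) = rho/(1-rho)^2 = 2.3

2.3


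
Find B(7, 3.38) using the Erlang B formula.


B(N,A) = (A^N/N!) / sum(A^k/k!, k=0..N) with N=7, A=3.38 = 0.0348

0.0348


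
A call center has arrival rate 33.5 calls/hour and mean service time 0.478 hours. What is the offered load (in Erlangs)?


Offered load a = lambda * E[S] = 33.5 * 0.478 = 16.01 Erlangs

16.01 Erlangs


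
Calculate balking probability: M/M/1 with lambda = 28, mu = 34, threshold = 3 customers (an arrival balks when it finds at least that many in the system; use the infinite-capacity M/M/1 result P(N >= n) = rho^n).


P(N >= 3) = rho^3 = (28/34)^3 = 0.5585

0.5585


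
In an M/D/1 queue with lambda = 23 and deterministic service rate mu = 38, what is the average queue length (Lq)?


M/D/1: Lq = rho^2 / (2*(1-rho)) where rho = 23/38; Lq = 0.46

0.46


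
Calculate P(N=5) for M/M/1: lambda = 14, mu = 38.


rho = 14/38; P(n) = (1-rho)*rho^n = (1-14/38)*(14/38)^5 = 0.0043

0.0043


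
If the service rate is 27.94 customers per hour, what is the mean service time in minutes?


Mean service time = 60/mu = 60/27.94 = 2.15 minutes

2.15 minutes


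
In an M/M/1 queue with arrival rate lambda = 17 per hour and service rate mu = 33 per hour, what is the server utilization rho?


rho = lambda/mu = 17/33 = 0.5152

0.5152


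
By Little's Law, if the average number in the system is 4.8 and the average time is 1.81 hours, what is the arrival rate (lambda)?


lambda = L / W = 4.8 / 1.81 = 2.65 per hour

2.65 per hour


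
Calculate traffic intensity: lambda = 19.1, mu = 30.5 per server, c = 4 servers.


rho = lambda / (c * mu) = 19.1 / (4 * 30.5) = 0.1566

0.1566


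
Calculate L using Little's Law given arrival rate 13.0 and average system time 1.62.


L = lambda * W = 13.0 * 1.62 = 21.06

21.06


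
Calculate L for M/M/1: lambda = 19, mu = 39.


rho = 19/39; L = rho/(1-rho) = 0.95

0.95


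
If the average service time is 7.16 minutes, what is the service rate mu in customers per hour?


mu = 60 / avg_service_time = 60 / 7.16 = 8.38 per hour

8.38 per hour


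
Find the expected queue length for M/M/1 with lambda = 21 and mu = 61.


rho = 21/61; Lq = rho^2/(1-rho) = 0.18

0.18


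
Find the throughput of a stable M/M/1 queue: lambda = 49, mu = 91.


For a stable queue (lambda < mu), throughput = lambda = 49 per hour

49 per hour


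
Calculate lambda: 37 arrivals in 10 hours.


lambda = total arrivals / time = 37 / 10 = 3.7 per hour

3.7 per hour


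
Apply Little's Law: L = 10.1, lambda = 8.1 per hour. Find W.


W = L / lambda = 10.1 / 8.1 = 1.2469 hours

1.2469 hours


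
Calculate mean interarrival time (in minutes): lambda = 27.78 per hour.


Mean interarrival time = 60/lambda = 60/27.78 = 2.16 minutes

2.16 minutes


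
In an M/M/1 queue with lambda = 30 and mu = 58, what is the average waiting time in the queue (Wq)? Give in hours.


rho = 30/58; Wq = rho/(mu - lambda) = 0.0185 hours

0.0185 hours


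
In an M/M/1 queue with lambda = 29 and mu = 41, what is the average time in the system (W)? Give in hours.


W = 1/(mu - lambda) = 1/(41 - 29) = 0.0833 hours

0.0833 hours


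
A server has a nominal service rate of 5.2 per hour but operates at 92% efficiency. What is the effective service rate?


Effective rate = mu * efficiency = 5.2 * 0.92 = 4.78 per hour

4.78 per hour


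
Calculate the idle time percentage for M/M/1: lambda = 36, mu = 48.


Idle fraction = (1 - rho) * 100 = (1 - 36/48) * 100 = 25.0%

25.0%


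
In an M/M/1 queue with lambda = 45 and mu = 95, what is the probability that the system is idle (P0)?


P0 = 1 - rho = 1 - 45/95 = 0.5263

0.5263


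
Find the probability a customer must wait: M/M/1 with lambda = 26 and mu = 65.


P(wait) = rho = lambda/mu = 26/65 = 0.4

0.4


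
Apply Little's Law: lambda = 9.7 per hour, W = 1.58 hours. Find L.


L = lambda * W = 9.7 * 1.58 = 15.33

15.33


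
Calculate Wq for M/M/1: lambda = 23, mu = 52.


rho = 23/52; Wq = rho/(mu - lambda) = 0.0153 hours

0.0153 hours


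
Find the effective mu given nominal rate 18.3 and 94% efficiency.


Effective rate = mu * efficiency = 18.3 * 0.94 = 17.2 per hour

17.2 per hour


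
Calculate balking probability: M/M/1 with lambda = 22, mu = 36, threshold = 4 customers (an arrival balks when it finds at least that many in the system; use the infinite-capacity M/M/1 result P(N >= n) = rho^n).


P(N >= 4) = rho^4 = (22/36)^4 = 0.1395

0.1395


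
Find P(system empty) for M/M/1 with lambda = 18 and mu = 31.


P0 = 1 - rho = 1 - 18/31 = 0.4194

0.4194


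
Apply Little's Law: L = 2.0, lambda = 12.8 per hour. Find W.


W = L / lambda = 2.0 / 12.8 = 0.1563 hours

0.1563 hours


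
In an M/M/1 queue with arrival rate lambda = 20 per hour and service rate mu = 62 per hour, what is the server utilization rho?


rho = lambda/mu = 20/62 = 0.3226

0.3226


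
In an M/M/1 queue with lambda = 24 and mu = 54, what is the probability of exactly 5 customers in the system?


rho = 24/54; P(n) = (1-rho)*rho^n = (1-24/54)*(24/54)^5 = 0.0096

0.0096


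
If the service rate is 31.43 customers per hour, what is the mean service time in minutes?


Mean service time = 60/mu = 60/31.43 = 1.91 minutes

1.91 minutes


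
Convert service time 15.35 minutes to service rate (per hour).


mu = 60 / avg_service_time = 60 / 15.35 = 3.91 per hour

3.91 per hour


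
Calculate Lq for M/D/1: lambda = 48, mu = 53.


M/D/1: Lq = rho^2 / (2*(1-rho)) where rho = 48/53; Lq = 4.35

4.35


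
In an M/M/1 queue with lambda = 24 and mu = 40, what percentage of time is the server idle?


Idle fraction = (1 - rho) * 100 = (1 - 24/40) * 100 = 40.0%

40.0%


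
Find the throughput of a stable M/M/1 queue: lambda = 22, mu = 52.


For a stable queue (lambda < mu), throughput = lambda = 22 per hour

22 per hour


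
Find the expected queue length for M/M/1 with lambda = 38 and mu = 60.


rho = 38/60; Lq = rho^2/(1-rho) = 1.09

1.09


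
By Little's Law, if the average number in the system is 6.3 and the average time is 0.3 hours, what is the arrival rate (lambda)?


lambda = L / W = 6.3 / 0.3 = 21.0 per hour

21.0 per hour


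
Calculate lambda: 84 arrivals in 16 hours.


lambda = total arrivals / time = 84 / 16 = 5.25 per hour

5.25 per hour


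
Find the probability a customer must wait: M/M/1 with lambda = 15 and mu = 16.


P(wait) = rho = lambda/mu = 15/16 = 0.9375

0.9375


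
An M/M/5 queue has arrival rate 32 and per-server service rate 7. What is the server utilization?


rho = lambda/(c*mu) = 32/(5*7) = 0.9143

0.9143


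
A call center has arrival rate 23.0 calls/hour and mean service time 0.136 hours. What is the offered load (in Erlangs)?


Offered load a = lambda * E[S] = 23.0 * 0.136 = 3.13 Erlangs

3.13 Erlangs


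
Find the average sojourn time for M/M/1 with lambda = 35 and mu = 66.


W = 1/(mu - lambda) = 1/(66 - 35) = 0.0323 hours

0.0323 hours


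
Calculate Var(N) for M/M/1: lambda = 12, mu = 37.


rho = 12/37; Var(N) = rho/(1-rho)^2 = 0.71

0.71


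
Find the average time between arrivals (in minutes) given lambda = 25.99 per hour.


Mean interarrival time = 60/lambda = 60/25.99 = 2.31 minutes

2.31 minutes


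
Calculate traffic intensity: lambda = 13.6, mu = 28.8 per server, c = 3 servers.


rho = lambda / (c * mu) = 13.6 / (3 * 28.8) = 0.1574

0.1574


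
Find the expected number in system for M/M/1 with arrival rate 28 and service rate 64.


rho = 28/64; L = rho/(1-rho) = 0.78

0.78


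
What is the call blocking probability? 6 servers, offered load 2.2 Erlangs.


B(N,A) = (A^N/N!) / sum(A^k/k!, k=0..N) with N=6, A=2.2 = 0.0176

0.0176


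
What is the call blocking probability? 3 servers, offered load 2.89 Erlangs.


B(N,A) = (A^N/N!) / sum(A^k/k!, k=0..N) with N=3, A=2.89 = 0.3328

0.3328


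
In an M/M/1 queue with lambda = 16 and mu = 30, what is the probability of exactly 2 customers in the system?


rho = 16/30; P(n) = (1-rho)*rho^n = (1-16/30)*(16/30)^2 = 0.1327

0.1327


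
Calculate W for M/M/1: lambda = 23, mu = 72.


W = 1/(mu - lambda) = 1/(72 - 23) = 0.0204 hours

0.0204 hours


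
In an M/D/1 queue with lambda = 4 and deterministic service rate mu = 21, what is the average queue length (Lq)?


M/D/1: Lq = rho^2 / (2*(1-rho)) where rho = 4/21; Lq = 0.02

0.02


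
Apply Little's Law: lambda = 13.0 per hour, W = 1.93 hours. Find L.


L = lambda * W = 13.0 * 1.93 = 25.09

25.09


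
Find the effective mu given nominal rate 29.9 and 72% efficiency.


Effective rate = mu * efficiency = 29.9 * 0.72 = 21.53 per hour

21.53 per hour


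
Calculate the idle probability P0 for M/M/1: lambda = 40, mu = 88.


P0 = 1 - rho = 1 - 40/88 = 0.5455

0.5455


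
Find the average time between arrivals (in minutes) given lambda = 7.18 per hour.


Mean interarrival time = 60/lambda = 60/7.18 = 8.36 minutes

8.36 minutes


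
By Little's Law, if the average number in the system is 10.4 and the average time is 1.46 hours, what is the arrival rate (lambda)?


lambda = L / W = 10.4 / 1.46 = 7.12 per hour

7.12 per hour


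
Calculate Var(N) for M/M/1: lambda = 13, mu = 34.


rho = 13/34; Var(N) = rho/(1-rho)^2 = 1.0

1.0


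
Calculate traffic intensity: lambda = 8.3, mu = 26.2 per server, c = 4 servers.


rho = lambda / (c * mu) = 8.3 / (4 * 26.2) = 0.0792

0.0792


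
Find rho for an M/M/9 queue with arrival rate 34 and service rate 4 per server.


rho = lambda/(c*mu) = 34/(9*4) = 0.9444

0.9444


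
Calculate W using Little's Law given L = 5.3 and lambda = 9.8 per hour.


W = L / lambda = 5.3 / 9.8 = 0.5408 hours

0.5408 hours


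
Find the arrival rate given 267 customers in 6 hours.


lambda = total arrivals / time = 267 / 6 = 44.5 per hour

44.5 per hour


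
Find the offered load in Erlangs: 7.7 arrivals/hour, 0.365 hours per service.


Offered load a = lambda * E[S] = 7.7 * 0.365 = 2.81 Erlangs

2.81 Erlangs


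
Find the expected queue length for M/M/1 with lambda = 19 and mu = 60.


rho = 19/60; Lq = rho^2/(1-rho) = 0.15

0.15


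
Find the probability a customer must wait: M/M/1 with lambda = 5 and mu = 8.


P(wait) = rho = lambda/mu = 5/8 = 0.625

0.625


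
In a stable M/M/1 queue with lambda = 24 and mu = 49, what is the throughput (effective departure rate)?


For a stable queue (lambda < mu), throughput = lambda = 24 per hour

24 per hour


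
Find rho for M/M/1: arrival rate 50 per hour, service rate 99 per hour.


rho = lambda/mu = 50/99 = 0.5051

0.5051


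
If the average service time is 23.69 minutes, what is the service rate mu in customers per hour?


mu = 60 / avg_service_time = 60 / 23.69 = 2.53 per hour

2.53 per hour


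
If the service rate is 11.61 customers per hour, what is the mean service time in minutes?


Mean service time = 60/mu = 60/11.61 = 5.17 minutes

5.17 minutes


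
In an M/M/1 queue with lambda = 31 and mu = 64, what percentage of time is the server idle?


Idle fraction = (1 - rho) * 100 = (1 - 31/64) * 100 = 51.6%

51.6%


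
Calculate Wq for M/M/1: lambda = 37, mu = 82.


rho = 37/82; Wq = rho/(mu - lambda) = 0.01 hours

0.01 hours


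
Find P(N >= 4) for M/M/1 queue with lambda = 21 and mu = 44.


P(N >= 4) = rho^4 = (21/44)^4 = 0.0519

0.0519


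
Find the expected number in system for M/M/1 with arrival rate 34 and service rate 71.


rho = 34/71; L = rho/(1-rho) = 0.92

0.92


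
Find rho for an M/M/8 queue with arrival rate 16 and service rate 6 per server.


rho = lambda/(c*mu) = 16/(8*6) = 0.3333

0.3333


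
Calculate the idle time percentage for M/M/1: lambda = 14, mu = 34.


Idle fraction = (1 - rho) * 100 = (1 - 14/34) * 100 = 58.8%

58.8%


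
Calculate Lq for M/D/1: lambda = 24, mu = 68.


M/D/1: Lq = rho^2 / (2*(1-rho)) where rho = 24/68; Lq = 0.1

0.1


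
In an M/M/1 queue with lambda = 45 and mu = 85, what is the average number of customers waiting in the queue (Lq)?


rho = 45/85; Lq = rho^2/(1-rho) = 0.6

0.6


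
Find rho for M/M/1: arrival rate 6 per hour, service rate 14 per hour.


rho = lambda/mu = 6/14 = 0.4286

0.4286


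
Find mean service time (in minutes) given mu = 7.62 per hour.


Mean service time = 60/mu = 60/7.62 = 7.87 minutes

7.87 minutes


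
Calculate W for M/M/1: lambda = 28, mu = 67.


W = 1/(mu - lambda) = 1/(67 - 28) = 0.0256 hours

0.0256 hours


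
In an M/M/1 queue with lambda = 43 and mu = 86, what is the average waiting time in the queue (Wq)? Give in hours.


rho = 43/86; Wq = rho/(mu - lambda) = 0.0116 hours

0.0116 hours


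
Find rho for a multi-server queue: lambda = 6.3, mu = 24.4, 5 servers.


rho = lambda / (c * mu) = 6.3 / (5 * 24.4) = 0.0516

0.0516


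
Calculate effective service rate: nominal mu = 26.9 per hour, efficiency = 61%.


Effective rate = mu * efficiency = 26.9 * 0.61 = 16.41 per hour

16.41 per hour


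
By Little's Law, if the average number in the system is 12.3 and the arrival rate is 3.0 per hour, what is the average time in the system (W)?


W = L / lambda = 12.3 / 3.0 = 4.1 hours

4.1 hours


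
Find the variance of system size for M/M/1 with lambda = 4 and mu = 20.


rho = 4/20; Var(N) = rho/(1-rho)^2 = 0.31

0.31


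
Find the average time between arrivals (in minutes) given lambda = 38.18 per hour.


Mean interarrival time = 60/lambda = 60/38.18 = 1.57 minutes

1.57 minutes


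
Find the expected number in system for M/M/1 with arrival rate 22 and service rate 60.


rho = 22/60; L = rho/(1-rho) = 0.58

0.58


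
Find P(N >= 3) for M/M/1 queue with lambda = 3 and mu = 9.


P(N >= 3) = rho^3 = (3/9)^3 = 0.037

0.037


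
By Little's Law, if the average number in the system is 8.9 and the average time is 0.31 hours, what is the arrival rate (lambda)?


lambda = L / W = 8.9 / 0.31 = 28.71 per hour

28.71 per hour


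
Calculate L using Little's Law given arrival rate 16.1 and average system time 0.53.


L = lambda * W = 16.1 * 0.53 = 8.53

8.53


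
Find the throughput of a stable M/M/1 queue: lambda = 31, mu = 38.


For a stable queue (lambda < mu), throughput = lambda = 31 per hour

31 per hour


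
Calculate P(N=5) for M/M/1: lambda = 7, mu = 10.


rho = 7/10; P(n) = (1-rho)*rho^n = (1-7/10)*(7/10)^5 = 0.0504

0.0504


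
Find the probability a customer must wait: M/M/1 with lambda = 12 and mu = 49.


P(wait) = rho = lambda/mu = 12/49 = 0.2449

0.2449


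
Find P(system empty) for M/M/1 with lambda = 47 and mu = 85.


P0 = 1 - rho = 1 - 47/85 = 0.4471

0.4471


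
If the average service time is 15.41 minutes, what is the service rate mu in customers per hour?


mu = 60 / avg_service_time = 60 / 15.41 = 3.89 per hour

3.89 per hour


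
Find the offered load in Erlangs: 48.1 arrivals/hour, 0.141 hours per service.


Offered load a = lambda * E[S] = 48.1 * 0.141 = 6.78 Erlangs

6.78 Erlangs


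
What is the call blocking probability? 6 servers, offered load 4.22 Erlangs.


B(N,A) = (A^N/N!) / sum(A^k/k!, k=0..N) with N=6, A=4.22 = 0.1333

0.1333


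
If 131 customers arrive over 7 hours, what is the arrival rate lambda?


lambda = total arrivals / time = 131 / 7 = 18.71 per hour

18.71 per hour


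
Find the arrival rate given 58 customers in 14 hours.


lambda = total arrivals / time = 58 / 14 = 4.14 per hour

4.14 per hour


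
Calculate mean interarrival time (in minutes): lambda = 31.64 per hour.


Mean interarrival time = 60/lambda = 60/31.64 = 1.9 minutes

1.9 minutes


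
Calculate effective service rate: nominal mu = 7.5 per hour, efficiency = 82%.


Effective rate = mu * efficiency = 7.5 * 0.82 = 6.15 per hour

6.15 per hour


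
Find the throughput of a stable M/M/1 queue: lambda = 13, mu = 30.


For a stable queue (lambda < mu), throughput = lambda = 13 per hour

13 per hour


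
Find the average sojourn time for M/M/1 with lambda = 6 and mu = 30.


W = 1/(mu - lambda) = 1/(30 - 6) = 0.0417 hours

0.0417 hours


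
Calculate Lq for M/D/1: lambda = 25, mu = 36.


M/D/1: Lq = rho^2 / (2*(1-rho)) where rho = 25/36; Lq = 0.79

0.79


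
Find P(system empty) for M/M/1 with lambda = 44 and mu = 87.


P0 = 1 - rho = 1 - 44/87 = 0.4943

0.4943


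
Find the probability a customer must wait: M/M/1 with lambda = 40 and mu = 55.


P(wait) = rho = lambda/mu = 40/55 = 0.7273

0.7273


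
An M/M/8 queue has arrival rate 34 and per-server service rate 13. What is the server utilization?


rho = lambda/(c*mu) = 34/(8*13) = 0.3269

0.3269


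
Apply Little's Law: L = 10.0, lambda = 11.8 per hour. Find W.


W = L / lambda = 10.0 / 11.8 = 0.8475 hours

0.8475 hours


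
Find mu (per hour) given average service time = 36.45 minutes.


mu = 60 / avg_service_time = 60 / 36.45 = 1.65 per hour

1.65 per hour


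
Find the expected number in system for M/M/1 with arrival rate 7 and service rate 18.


rho = 7/18; L = rho/(1-rho) = 0.64

0.64


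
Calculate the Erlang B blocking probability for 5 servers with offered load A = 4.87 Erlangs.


B(N,A) = (A^N/N!) / sum(A^k/k!, k=0..N) with N=5, A=4.87 = 0.2742

0.2742


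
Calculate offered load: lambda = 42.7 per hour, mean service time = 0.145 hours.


Offered load a = lambda * E[S] = 42.7 * 0.145 = 6.19 Erlangs

6.19 Erlangs


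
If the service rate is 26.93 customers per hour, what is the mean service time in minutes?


Mean service time = 60/mu = 60/26.93 = 2.23 minutes

2.23 minutes


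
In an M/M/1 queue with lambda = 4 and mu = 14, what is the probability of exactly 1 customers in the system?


rho = 4/14; P(n) = (1-rho)*rho^n = (1-4/14)*(4/14)^1 = 0.2041

0.2041


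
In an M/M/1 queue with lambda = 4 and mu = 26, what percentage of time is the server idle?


Idle fraction = (1 - rho) * 100 = (1 - 4/26) * 100 = 84.6%

84.6%


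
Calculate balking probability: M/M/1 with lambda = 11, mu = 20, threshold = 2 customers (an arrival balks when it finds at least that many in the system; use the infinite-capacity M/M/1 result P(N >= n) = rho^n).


P(N >= 2) = rho^2 = (11/20)^2 = 0.3025

0.3025


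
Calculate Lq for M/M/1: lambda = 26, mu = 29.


rho = 26/29; Lq = rho^2/(1-rho) = 7.77

7.77


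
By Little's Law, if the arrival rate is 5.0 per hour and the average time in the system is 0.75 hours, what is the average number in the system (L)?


L = lambda * W = 5.0 * 0.75 = 3.75

3.75


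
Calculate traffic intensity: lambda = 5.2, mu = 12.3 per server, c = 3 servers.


rho = lambda / (c * mu) = 5.2 / (3 * 12.3) = 0.1409

0.1409


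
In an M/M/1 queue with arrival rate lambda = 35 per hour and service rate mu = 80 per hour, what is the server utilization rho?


rho = lambda/mu = 35/80 = 0.4375

0.4375


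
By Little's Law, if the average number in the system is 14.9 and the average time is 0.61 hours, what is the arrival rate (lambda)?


lambda = L / W = 14.9 / 0.61 = 24.43 per hour

24.43 per hour


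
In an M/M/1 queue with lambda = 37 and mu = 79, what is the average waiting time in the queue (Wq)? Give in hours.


rho = 37/79; Wq = rho/(mu - lambda) = 0.0112 hours

0.0112 hours


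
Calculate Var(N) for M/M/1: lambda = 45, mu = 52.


rho = 45/52; Var(N) = rho/(1-rho)^2 = 47.76

47.76


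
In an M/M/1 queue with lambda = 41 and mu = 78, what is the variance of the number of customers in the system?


rho = 41/78; Var(N) = rho/(1-rho)^2 = 2.34

2.34


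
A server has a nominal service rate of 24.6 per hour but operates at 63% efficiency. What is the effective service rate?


Effective rate = mu * efficiency = 24.6 * 0.63 = 15.5 per hour

15.5 per hour


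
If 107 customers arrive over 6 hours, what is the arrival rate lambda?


lambda = total arrivals / time = 107 / 6 = 17.83 per hour

17.83 per hour


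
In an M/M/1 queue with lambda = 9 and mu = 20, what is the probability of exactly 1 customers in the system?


rho = 9/20; P(n) = (1-rho)*rho^n = (1-9/20)*(9/20)^1 = 0.2475

0.2475


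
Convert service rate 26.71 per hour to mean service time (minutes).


Mean service time = 60/mu = 60/26.71 = 2.25 minutes

2.25 minutes


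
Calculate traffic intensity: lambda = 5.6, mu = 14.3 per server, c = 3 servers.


rho = lambda / (c * mu) = 5.6 / (3 * 14.3) = 0.1305

0.1305


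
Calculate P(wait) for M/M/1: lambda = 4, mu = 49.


P(wait) = rho = lambda/mu = 4/49 = 0.0816

0.0816


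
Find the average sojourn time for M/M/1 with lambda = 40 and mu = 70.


W = 1/(mu - lambda) = 1/(70 - 40) = 0.0333 hours

0.0333 hours


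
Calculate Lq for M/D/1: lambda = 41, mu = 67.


M/D/1: Lq = rho^2 / (2*(1-rho)) where rho = 41/67; Lq = 0.48

0.48


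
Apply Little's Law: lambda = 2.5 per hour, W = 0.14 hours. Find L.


L = lambda * W = 2.5 * 0.14 = 0.35

0.35


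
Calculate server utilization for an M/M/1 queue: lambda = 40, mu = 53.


rho = lambda/mu = 40/53 = 0.7547

0.7547


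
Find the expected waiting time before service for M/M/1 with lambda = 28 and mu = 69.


rho = 28/69; Wq = rho/(mu - lambda) = 0.0099 hours

0.0099 hours


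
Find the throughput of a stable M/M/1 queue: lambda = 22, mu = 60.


For a stable queue (lambda < mu), throughput = lambda = 22 per hour

22 per hour


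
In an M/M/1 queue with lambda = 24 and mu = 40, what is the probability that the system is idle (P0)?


P0 = 1 - rho = 1 - 24/40 = 0.4

0.4


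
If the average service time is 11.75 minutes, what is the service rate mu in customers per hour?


mu = 60 / avg_service_time = 60 / 11.75 = 5.11 per hour

5.11 per hour


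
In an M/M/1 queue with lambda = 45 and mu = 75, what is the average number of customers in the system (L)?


rho = 45/75; L = rho/(1-rho) = 1.5

1.5


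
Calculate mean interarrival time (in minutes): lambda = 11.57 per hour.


Mean interarrival time = 60/lambda = 60/11.57 = 5.19 minutes

5.19 minutes


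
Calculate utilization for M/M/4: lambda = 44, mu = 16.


rho = lambda/(c*mu) = 44/(4*16) = 0.6875

0.6875


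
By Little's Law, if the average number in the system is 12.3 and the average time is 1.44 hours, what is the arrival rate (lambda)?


lambda = L / W = 12.3 / 1.44 = 8.54 per hour

8.54 per hour


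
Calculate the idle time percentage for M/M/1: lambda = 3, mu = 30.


Idle fraction = (1 - rho) * 100 = (1 - 3/30) * 100 = 90.0%

90.0%


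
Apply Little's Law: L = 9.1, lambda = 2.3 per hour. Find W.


W = L / lambda = 9.1 / 2.3 = 3.9565 hours

3.9565 hours


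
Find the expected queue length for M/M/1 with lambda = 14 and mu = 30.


rho = 14/30; Lq = rho^2/(1-rho) = 0.41

0.41


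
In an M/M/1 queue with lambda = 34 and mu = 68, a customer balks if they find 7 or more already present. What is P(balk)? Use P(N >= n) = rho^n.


P(N >= 7) = rho^7 = (34/68)^7 = 0.0078

0.0078


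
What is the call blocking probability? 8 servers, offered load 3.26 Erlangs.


B(N,A) = (A^N/N!) / sum(A^k/k!, k=0..N) with N=8, A=3.26 = 0.0122

0.0122


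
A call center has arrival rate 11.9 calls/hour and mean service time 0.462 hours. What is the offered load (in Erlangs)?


Offered load a = lambda * E[S] = 11.9 * 0.462 = 5.5 Erlangs

5.5 Erlangs


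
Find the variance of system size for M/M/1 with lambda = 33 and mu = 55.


rho = 33/55; Var(N) = rho/(1-rho)^2 = 3.75

3.75


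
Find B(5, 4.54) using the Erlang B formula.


B(N,A) = (A^N/N!) / sum(A^k/k!, k=0..N) with N=5, A=4.54 = 0.2465

0.2465


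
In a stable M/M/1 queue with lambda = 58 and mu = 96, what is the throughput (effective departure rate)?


For a stable queue (lambda < mu), throughput = lambda = 58 per hour

58 per hour


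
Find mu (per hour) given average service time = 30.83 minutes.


mu = 60 / avg_service_time = 60 / 30.83 = 1.95 per hour

1.95 per hour


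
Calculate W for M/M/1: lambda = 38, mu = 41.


W = 1/(mu - lambda) = 1/(41 - 38) = 0.3333 hours

0.3333 hours


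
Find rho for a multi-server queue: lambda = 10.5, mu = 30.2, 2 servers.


rho = lambda / (c * mu) = 10.5 / (2 * 30.2) = 0.1738

0.1738


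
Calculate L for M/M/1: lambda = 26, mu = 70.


rho = 26/70; L = rho/(1-rho) = 0.59

0.59


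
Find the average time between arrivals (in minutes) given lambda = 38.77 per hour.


Mean interarrival time = 60/lambda = 60/38.77 = 1.55 minutes

1.55 minutes


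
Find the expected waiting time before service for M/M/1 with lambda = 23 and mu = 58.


rho = 23/58; Wq = rho/(mu - lambda) = 0.0113 hours

0.0113 hours


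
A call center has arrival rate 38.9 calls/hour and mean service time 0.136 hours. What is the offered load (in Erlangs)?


Offered load a = lambda * E[S] = 38.9 * 0.136 = 5.29 Erlangs

5.29 Erlangs


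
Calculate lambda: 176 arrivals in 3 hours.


lambda = total arrivals / time = 176 / 3 = 58.67 per hour

58.67 per hour


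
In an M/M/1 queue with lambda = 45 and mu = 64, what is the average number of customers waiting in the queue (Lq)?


rho = 45/64; Lq = rho^2/(1-rho) = 1.67

1.67


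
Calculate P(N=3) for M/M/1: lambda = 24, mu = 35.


rho = 24/35; P(n) = (1-rho)*rho^n = (1-24/35)*(24/35)^3 = 0.1013

0.1013


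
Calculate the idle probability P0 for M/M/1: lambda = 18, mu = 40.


P0 = 1 - rho = 1 - 18/40 = 0.55

0.55


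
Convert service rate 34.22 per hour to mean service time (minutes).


Mean service time = 60/mu = 60/34.22 = 1.75 minutes

1.75 minutes


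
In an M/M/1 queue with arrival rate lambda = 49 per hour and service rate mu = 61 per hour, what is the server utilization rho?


rho = lambda/mu = 49/61 = 0.8033

0.8033


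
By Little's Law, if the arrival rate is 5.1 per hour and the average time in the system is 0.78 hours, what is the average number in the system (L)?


L = lambda * W = 5.1 * 0.78 = 3.98

3.98


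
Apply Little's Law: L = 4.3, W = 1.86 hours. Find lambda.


lambda = L / W = 4.3 / 1.86 = 2.31 per hour

2.31 per hour


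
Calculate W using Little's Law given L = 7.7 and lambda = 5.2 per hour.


W = L / lambda = 7.7 / 5.2 = 1.4808 hours

1.4808 hours


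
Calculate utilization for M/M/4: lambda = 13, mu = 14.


rho = lambda/(c*mu) = 13/(4*14) = 0.2321

0.2321


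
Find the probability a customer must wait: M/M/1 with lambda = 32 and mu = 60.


P(wait) = rho = lambda/mu = 32/60 = 0.5333

0.5333


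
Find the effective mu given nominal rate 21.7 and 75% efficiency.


Effective rate = mu * efficiency = 21.7 * 0.75 = 16.28 per hour

16.28 per hour


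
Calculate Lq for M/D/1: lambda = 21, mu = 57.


M/D/1: Lq = rho^2 / (2*(1-rho)) where rho = 21/57; Lq = 0.11

0.11


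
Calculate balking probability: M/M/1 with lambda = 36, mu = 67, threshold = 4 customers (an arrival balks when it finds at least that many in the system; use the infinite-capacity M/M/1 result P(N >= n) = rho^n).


P(N >= 4) = rho^4 = (36/67)^4 = 0.0834

0.0834


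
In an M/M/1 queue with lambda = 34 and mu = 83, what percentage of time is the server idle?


Idle fraction = (1 - rho) * 100 = (1 - 34/83) * 100 = 59.0%

59.0%


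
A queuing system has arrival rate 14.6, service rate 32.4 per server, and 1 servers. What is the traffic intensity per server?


rho = lambda / (c * mu) = 14.6 / (1 * 32.4) = 0.4506

0.4506


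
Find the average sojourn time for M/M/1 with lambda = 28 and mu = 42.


W = 1/(mu - lambda) = 1/(42 - 28) = 0.0714 hours

0.0714 hours


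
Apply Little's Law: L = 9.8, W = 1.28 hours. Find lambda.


lambda = L / W = 9.8 / 1.28 = 7.66 per hour

7.66 per hour


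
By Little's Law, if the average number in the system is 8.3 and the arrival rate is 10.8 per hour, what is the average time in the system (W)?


W = L / lambda = 8.3 / 10.8 = 0.7685 hours

0.7685 hours


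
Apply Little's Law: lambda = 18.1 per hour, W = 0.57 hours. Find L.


L = lambda * W = 18.1 * 0.57 = 10.32

10.32


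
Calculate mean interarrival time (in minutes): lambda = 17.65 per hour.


Mean interarrival time = 60/lambda = 60/17.65 = 3.4 minutes

3.4 minutes


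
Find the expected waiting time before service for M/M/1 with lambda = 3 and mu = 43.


rho = 3/43; Wq = rho/(mu - lambda) = 0.0017 hours

0.0017 hours


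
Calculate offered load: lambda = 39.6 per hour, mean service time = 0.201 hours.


Offered load a = lambda * E[S] = 39.6 * 0.201 = 7.96 Erlangs

7.96 Erlangs


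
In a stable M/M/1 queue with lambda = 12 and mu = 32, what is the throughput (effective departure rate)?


For a stable queue (lambda < mu), throughput = lambda = 12 per hour

12 per hour


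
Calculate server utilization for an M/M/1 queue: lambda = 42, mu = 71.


rho = lambda/mu = 42/71 = 0.5915

0.5915


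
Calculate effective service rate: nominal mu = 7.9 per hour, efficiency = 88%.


Effective rate = mu * efficiency = 7.9 * 0.88 = 6.95 per hour

6.95 per hour


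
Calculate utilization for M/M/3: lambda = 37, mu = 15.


rho = lambda/(c*mu) = 37/(3*15) = 0.8222

0.8222


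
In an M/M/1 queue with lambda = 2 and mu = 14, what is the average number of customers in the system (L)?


rho = 2/14; L = rho/(1-rho) = 0.17

0.17


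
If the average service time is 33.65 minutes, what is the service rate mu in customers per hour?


mu = 60 / avg_service_time = 60 / 33.65 = 1.78 per hour

1.78 per hour


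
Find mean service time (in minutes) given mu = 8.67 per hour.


Mean service time = 60/mu = 60/8.67 = 6.92 minutes

6.92 minutes


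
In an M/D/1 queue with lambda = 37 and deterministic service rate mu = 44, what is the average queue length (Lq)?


M/D/1: Lq = rho^2 / (2*(1-rho)) where rho = 37/44; Lq = 2.22

2.22


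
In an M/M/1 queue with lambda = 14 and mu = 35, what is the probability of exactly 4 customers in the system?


rho = 14/35; P(n) = (1-rho)*rho^n = (1-14/35)*(14/35)^4 = 0.0154

0.0154


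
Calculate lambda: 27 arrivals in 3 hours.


lambda = total arrivals / time = 27 / 3 = 9.0 per hour

9.0 per hour


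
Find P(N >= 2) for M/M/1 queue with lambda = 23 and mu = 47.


P(N >= 2) = rho^2 = (23/47)^2 = 0.2395

0.2395


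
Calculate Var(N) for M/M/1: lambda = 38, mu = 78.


rho = 38/78; Var(N) = rho/(1-rho)^2 = 1.85

1.85


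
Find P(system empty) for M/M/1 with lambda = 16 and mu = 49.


P0 = 1 - rho = 1 - 16/49 = 0.6735

0.6735


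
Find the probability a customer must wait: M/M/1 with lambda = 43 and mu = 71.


P(wait) = rho = lambda/mu = 43/71 = 0.6056

0.6056


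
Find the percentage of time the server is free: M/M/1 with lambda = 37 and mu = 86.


Idle fraction = (1 - rho) * 100 = (1 - 37/86) * 100 = 57.0%

57.0%


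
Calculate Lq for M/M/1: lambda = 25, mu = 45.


rho = 25/45; Lq = rho^2/(1-rho) = 0.69

0.69


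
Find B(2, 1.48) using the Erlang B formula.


B(N,A) = (A^N/N!) / sum(A^k/k!, k=0..N) with N=2, A=1.48 = 0.3063

0.3063


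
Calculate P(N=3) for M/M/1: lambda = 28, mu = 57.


rho = 28/57; P(n) = (1-rho)*rho^n = (1-28/57)*(28/57)^3 = 0.0603

0.0603


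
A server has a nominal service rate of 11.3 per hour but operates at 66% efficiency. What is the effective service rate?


Effective rate = mu * efficiency = 11.3 * 0.66 = 7.46 per hour

7.46 per hour
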